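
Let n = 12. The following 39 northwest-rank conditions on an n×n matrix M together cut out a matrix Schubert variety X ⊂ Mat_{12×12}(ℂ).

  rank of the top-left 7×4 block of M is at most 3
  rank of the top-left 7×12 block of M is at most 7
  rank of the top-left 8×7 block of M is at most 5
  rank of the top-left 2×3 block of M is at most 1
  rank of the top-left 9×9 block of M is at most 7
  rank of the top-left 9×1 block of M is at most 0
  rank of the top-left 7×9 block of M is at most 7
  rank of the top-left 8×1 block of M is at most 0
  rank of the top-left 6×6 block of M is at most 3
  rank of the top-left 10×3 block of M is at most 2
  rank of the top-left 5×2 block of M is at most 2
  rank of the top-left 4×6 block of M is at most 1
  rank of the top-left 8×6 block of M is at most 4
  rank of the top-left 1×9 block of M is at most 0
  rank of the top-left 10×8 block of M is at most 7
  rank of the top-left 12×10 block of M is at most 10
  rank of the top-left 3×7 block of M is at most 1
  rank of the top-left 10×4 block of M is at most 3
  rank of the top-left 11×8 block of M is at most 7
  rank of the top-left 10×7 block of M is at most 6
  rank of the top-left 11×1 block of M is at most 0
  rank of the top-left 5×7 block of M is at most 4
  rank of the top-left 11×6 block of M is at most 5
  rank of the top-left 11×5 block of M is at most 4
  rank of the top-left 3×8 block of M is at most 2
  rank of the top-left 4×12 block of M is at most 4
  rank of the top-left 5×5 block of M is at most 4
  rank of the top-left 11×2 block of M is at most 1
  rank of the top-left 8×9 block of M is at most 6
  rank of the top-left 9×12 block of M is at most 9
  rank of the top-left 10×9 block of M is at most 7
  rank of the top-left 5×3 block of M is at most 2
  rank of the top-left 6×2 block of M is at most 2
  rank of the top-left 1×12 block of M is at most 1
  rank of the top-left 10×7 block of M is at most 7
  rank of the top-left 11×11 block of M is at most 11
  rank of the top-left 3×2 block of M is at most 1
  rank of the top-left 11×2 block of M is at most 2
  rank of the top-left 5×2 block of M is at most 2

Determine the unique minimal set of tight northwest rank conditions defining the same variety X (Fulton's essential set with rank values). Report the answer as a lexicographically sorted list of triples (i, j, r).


Computing R[i][j] = min implied NW-rank bound (n=12, 39 conditions):

  R[1]: 0, 0, 0, 0, 0, 0, 0, 0, 0, 1, 1, 1
  R[2]: 0, 1, 1, 1, 1, 1, 1, 1, 1, 2, 2, 2
  R[3]: 0, 1, 1, 1, 1, 1, 1, 2, 2, 3, 3, 3
  R[4]: 0, 1, 1, 1, 1, 1, 2, 3, 3, 4, 4, 4
  R[5]: 0, 1, 2, 2, 2, 2, 3, 4, 4, 5, 5, 5
  R[6]: 0, 1, 2, 3, 3, 3, 4, 5, 5, 6, 6, 6
  R[7]: 0, 1, 2, 3, 4, 4, 5, 6, 6, 7, 7, 7
  R[8]: 0, 1, 2, 3, 4, 4, 5, 6, 6, 7, 8, 8
  R[9]: 0, 1, 2, 3, 4, 5, 6, 7, 7, 8, 9, 9
  R[10]: 0, 1, 2, 3, 4, 5, 6, 7, 7, 8, 9, 10
  R[11]: 0, 1, 2, 3, 4, 5, 6, 7, 8, 9, 10, 11
  R[12]: 1, 2, 3, 4, 5, 6, 7, 8, 9, 10, 11, 12

giving w = (10, 2, 8, 7, 3, 4, 5, 11, 6, 12, 9, 1) via Δ²R.

Rothe diagram D(w) (31 cells), 7 SE-corners (essential conditions):

[(1, 9, 0), (3, 7, 1), (4, 6, 1), (8, 6, 4), (8, 9, 6), (10, 9, 7), (11, 1, 0)]


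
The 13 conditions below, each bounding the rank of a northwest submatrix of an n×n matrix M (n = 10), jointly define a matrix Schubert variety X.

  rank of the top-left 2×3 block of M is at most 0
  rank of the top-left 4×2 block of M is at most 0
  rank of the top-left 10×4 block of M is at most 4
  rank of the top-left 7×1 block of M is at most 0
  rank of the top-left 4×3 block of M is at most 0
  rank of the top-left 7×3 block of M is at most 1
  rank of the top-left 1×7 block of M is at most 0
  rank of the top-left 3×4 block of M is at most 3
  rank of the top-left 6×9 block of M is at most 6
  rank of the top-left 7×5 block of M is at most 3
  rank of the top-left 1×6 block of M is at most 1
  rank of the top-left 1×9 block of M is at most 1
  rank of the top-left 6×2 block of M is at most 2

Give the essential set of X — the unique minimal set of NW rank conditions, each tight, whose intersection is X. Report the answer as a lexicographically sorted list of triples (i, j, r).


Propagating the 13 rank bounds to every northwest block:

  0 0 0 0 0 0 0 1 1 1
  0 0 0 1 1 1 1 2 2 2
  0 0 0 1 2 2 2 3 3 3
  0 0 0 1 2 3 3 4 4 4
  0 1 1 2 3 4 4 5 5 5
  0 1 1 2 3 4 5 6 6 6
  0 1 1 2 3 4 5 6 7 7
  1 2 2 3 4 5 6 7 8 8
  1 2 3 4 5 6 7 8 9 9
  1 2 3 4 5 6 7 8 9 10

so w = (8, 4, 5, 6, 2, 7, 9, 1, 3, 10).

D(w) has 21 cells with 4 SE-corners; essential set:

[(1, 7, 0), (4, 3, 0), (7, 1, 0), (7, 3, 1)]


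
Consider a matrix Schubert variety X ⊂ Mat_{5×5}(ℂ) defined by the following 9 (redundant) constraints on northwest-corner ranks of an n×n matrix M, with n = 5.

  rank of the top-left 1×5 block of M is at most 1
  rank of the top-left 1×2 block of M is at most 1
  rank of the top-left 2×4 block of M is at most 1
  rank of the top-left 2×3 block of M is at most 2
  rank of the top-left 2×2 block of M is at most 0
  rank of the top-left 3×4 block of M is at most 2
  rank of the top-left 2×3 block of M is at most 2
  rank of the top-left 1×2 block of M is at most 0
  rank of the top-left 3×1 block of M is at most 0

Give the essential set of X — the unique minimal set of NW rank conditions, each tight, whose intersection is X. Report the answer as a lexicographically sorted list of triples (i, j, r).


Recovering R(i,j) via the rank-extension bound from the 9 conditions:

  R[1]: 0 0 1 1 1
  R[2]: 0 0 1 1 2
  R[3]: 0 1 2 2 3
  R[4]: 1 2 3 3 4
  R[5]: 1 2 3 4 5

reading off 1-entries of Δ²R: w = (3, 5, 2, 1, 4).

|D(w)|=6, |Ess(w)|=3:

[(2, 2, 0), (2, 4, 1), (3, 1, 0)]


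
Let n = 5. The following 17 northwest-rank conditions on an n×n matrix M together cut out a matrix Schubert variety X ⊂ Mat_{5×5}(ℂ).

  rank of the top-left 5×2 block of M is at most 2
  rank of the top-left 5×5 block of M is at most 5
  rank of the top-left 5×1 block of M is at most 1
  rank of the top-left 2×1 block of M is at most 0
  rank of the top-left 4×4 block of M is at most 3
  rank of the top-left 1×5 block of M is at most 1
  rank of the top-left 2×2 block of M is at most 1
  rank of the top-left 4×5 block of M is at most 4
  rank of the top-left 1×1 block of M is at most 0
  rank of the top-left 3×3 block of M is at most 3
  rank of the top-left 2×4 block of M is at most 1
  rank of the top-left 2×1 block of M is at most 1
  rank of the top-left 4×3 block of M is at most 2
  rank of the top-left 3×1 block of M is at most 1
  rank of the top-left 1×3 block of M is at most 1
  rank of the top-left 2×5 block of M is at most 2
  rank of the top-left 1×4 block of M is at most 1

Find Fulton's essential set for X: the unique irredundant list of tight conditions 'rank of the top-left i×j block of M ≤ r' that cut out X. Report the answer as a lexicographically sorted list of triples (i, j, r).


Recovering R(i,j) via the rank-extension bound from the 17 conditions:

  0 1 1 1 1
  0 1 1 1 2
  1 2 2 2 3
  1 2 2 3 4
  1 2 3 4 5

second differences of R give the permutation w = (2, 5, 1, 4, 3).

Fulton essential set (3 of the 5 Rothe cells):

[(2, 1, 0), (2, 4, 1), (4, 3, 2)]


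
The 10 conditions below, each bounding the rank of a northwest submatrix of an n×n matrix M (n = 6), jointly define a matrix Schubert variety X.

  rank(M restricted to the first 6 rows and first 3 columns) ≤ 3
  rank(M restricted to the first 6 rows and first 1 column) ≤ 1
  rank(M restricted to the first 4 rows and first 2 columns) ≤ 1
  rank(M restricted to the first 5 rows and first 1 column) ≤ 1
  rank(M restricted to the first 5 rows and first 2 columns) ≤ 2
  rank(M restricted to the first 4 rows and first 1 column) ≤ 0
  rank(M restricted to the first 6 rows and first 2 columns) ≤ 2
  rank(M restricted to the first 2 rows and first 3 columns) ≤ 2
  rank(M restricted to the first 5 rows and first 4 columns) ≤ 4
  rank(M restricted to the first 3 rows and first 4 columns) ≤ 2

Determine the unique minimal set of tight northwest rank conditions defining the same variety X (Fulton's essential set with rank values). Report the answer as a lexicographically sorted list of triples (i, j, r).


Rank table r_w(6×6) implied by the 10 constraints:

  R[1]: 0  1  1  1  1  1
  R[2]: 0  1  2  2  2  2
  R[3]: 0  1  2  2  3  3
  R[4]: 0  1  2  3  4  4
  R[5]: 1  2  3  4  5  5
  R[6]: 1  2  3  4  5  6

the unique w with this rank table is (2, 3, 5, 4, 1, 6).

|D(w)|=5, |Ess(w)|=2:

[(3, 4, 2), (4, 1, 0)]


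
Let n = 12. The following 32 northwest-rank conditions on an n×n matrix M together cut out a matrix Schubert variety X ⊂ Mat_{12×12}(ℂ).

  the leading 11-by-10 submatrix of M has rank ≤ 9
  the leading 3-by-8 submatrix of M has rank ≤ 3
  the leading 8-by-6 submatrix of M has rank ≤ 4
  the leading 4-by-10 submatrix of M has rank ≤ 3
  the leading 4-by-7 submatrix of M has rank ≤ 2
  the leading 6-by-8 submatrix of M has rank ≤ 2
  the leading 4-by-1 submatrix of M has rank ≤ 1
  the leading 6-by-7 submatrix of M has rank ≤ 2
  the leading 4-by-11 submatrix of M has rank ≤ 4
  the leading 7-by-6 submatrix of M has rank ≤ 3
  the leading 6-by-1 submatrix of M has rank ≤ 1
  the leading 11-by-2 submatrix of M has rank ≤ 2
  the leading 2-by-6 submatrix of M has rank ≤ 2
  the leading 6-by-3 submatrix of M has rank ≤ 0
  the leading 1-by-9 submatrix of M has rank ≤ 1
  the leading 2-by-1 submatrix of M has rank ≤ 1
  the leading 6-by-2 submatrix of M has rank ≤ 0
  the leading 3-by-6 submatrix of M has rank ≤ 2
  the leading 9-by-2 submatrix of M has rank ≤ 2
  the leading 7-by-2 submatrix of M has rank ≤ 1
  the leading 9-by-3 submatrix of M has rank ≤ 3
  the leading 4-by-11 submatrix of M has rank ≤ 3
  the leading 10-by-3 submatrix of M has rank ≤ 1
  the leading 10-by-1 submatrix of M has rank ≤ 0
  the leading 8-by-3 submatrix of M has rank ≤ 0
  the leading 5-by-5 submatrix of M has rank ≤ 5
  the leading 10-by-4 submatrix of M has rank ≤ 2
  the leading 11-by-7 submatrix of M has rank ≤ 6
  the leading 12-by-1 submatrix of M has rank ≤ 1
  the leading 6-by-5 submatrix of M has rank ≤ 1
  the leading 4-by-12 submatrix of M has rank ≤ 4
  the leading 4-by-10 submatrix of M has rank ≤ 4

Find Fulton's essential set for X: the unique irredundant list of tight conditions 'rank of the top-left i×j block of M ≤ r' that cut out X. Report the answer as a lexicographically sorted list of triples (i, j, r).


Propagating the 32 rank bounds to every northwest block:

  0 | 0 | 0 | 1 | 1 | 1 | 1 | 1 | 1 | 1 | 1 | 1
  0 | 0 | 0 | 1 | 1 | 2 | 2 | 2 | 2 | 2 | 2 | 2
  0 | 0 | 0 | 1 | 1 | 2 | 2 | 2 | 3 | 3 | 3 | 3
  0 | 0 | 0 | 1 | 1 | 2 | 2 | 2 | 3 | 3 | 3 | 4
  0 | 0 | 0 | 1 | 1 | 2 | 2 | 2 | 3 | 4 | 4 | 5
  0 | 0 | 0 | 1 | 1 | 2 | 2 | 2 | 3 | 4 | 5 | 6
  0 | 0 | 0 | 1 | 2 | 3 | 3 | 3 | 4 | 5 | 6 | 7
  0 | 0 | 0 | 1 | 2 | 3 | 4 | 4 | 5 | 6 | 7 | 8
  0 | 1 | 1 | 2 | 3 | 4 | 5 | 5 | 6 | 7 | 8 | 9
  0 | 1 | 1 | 2 | 3 | 4 | 5 | 6 | 7 | 8 | 9 | 10
  1 | 2 | 2 | 3 | 4 | 5 | 6 | 7 | 8 | 9 | 10 | 11
  1 | 2 | 3 | 4 | 5 | 6 | 7 | 8 | 9 | 10 | 11 | 12

hence w(1..12) = (4, 6, 9, 12, 10, 11, 5, 7, 2, 8, 1, 3).

Rothe diagram D(w) (42 cells), 6 SE-corners (essential conditions):

[(4, 11, 3), (6, 5, 1), (6, 8, 2), (8, 3, 0), (10, 1, 0), (10, 3, 1)]


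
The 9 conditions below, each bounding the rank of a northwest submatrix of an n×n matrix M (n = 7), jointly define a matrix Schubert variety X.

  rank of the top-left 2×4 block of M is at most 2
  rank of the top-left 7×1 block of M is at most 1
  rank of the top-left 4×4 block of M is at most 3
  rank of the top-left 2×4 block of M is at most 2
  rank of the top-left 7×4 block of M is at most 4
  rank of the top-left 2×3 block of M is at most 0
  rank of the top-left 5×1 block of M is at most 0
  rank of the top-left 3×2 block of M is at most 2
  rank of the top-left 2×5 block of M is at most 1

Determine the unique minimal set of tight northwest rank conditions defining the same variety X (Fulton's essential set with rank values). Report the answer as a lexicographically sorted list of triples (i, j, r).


Propagating the 9 rank bounds to every northwest block:

  row 1: 0, 0, 0, 1, 1, 1, 1
  row 2: 0, 0, 0, 1, 1, 2, 2
  row 3: 0, 1, 1, 2, 2, 3, 3
  row 4: 0, 1, 2, 3, 3, 4, 4
  row 5: 0, 1, 2, 3, 4, 5, 5
  row 6: 1, 2, 3, 4, 5, 6, 6
  row 7: 1, 2, 3, 4, 5, 6, 7

reading off 1-entries of Δ²R: w = (4, 6, 2, 3, 5, 1, 7).

Rothe diagram D(w) (10 cells), 3 SE-corners (essential conditions):

[(2, 3, 0), (2, 5, 1), (5, 1, 0)]


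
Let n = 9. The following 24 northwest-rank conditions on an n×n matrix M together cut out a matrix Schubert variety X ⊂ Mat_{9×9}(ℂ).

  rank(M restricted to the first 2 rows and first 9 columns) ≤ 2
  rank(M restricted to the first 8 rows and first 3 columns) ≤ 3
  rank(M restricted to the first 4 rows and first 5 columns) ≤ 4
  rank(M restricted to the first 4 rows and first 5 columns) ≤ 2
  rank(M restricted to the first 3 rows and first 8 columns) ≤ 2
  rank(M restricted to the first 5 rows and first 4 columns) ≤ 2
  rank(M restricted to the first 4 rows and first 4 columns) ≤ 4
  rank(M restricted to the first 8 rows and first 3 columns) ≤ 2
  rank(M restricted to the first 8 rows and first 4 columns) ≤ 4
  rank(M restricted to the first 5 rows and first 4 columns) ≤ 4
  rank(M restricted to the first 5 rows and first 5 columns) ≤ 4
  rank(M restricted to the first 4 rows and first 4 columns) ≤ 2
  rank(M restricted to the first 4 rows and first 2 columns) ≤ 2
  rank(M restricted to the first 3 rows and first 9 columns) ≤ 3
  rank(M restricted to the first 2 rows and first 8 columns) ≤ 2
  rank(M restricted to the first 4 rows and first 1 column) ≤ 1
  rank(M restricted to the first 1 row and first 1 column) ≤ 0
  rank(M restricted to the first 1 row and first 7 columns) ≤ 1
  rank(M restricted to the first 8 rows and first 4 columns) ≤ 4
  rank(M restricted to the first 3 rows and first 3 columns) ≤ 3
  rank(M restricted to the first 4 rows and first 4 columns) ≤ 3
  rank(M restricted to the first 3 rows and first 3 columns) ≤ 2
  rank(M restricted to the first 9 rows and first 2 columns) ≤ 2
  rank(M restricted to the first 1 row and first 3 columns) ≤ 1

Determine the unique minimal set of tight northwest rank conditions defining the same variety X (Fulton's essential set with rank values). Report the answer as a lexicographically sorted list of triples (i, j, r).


Recovering R(i,j) via the rank-extension bound from the 24 conditions:

  i=1: 0  1  1  1  1  1  1  1  1
  i=2: 1  2  2  2  2  2  2  2  2
  i=3: 1  2  2  2  2  2  2  2  3
  i=4: 1  2  2  2  2  3  3  3  4
  i=5: 1  2  2  2  3  4  4  4  5
  i=6: 1  2  2  3  4  5  5  5  6
  i=7: 1  2  2  3  4  5  6  6  7
  i=8: 1  2  2  3  4  5  6  7  8
  i=9: 1  2  3  4  5  6  7  8  9

giving w = (2, 1, 9, 6, 5, 4, 7, 8, 3) via Δ²R.

ℓ(w)=15; the 5 essential cells (i,j,r):

[(1, 1, 0), (3, 8, 2), (4, 5, 2), (5, 4, 2), (8, 3, 2)]


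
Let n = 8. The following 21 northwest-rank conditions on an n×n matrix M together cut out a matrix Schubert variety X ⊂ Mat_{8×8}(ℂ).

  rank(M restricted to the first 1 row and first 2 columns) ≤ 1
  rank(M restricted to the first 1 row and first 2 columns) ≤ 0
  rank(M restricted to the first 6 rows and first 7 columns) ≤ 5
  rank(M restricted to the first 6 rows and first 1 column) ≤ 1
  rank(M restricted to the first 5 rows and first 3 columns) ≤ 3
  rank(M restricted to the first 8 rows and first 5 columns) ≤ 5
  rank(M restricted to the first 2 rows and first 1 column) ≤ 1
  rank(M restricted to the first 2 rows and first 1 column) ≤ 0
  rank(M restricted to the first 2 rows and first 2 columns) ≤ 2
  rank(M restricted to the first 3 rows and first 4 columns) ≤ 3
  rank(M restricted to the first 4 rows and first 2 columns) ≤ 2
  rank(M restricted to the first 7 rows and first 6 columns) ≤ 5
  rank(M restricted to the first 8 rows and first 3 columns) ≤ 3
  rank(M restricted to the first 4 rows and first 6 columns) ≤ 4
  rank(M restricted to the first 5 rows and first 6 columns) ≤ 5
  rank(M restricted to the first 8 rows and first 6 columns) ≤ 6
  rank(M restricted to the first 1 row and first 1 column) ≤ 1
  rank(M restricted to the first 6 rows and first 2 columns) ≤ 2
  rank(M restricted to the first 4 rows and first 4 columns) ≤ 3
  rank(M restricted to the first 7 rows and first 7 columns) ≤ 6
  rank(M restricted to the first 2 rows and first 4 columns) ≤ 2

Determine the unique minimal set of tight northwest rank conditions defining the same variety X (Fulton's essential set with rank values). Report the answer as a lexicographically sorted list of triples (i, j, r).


Computing R[i][j] = min implied NW-rank bound (n=8, 21 conditions):

  row 1: 0, 0, 1, 1, 1, 1, 1, 1
  row 2: 0, 1, 2, 2, 2, 2, 2, 2
  row 3: 1, 2, 3, 3, 3, 3, 3, 3
  row 4: 1, 2, 3, 3, 4, 4, 4, 4
  row 5: 1, 2, 3, 4, 5, 5, 5, 5
  row 6: 1, 2, 3, 4, 5, 5, 5, 6
  row 7: 1, 2, 3, 4, 5, 5, 6, 7
  row 8: 1, 2, 3, 4, 5, 6, 7, 8

the unique w with this rank table is (3, 2, 1, 5, 4, 8, 7, 6).

|D(w)|=7, |Ess(w)|=5:

[(1, 2, 0), (2, 1, 0), (4, 4, 3), (6, 7, 5), (7, 6, 5)]


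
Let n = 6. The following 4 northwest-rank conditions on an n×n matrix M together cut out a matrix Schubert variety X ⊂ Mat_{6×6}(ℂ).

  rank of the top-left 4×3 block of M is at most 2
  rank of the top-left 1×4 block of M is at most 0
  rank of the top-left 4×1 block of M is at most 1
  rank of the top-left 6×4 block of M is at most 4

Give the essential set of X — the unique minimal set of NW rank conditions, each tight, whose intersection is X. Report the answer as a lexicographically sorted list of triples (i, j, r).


Rank table r_w(6×6) implied by the 4 constraints:

  0 | 0 | 0 | 0 | 1 | 1
  1 | 1 | 1 | 1 | 2 | 2
  1 | 2 | 2 | 2 | 3 | 3
  1 | 2 | 2 | 3 | 4 | 4
  1 | 2 | 3 | 4 | 5 | 5
  1 | 2 | 3 | 4 | 5 | 6

so w = (5, 1, 2, 4, 3, 6).

|D(w)|=5, |Ess(w)|=2:

[(1, 4, 0), (4, 3, 2)]


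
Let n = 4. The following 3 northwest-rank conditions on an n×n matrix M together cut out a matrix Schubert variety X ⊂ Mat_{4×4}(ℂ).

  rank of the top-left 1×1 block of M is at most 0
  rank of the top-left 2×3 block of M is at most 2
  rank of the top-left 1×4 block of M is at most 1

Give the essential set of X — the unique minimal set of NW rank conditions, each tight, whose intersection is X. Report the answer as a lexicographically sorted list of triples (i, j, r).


Propagating the 3 rank bounds to every northwest block:

  R[1]: 0, 1, 1, 1
  R[2]: 1, 2, 2, 2
  R[3]: 1, 2, 3, 3
  R[4]: 1, 2, 3, 4

the unique w with this rank table is (2, 1, 3, 4).

|D(w)|=1, |Ess(w)|=1:

[(1, 1, 0)]


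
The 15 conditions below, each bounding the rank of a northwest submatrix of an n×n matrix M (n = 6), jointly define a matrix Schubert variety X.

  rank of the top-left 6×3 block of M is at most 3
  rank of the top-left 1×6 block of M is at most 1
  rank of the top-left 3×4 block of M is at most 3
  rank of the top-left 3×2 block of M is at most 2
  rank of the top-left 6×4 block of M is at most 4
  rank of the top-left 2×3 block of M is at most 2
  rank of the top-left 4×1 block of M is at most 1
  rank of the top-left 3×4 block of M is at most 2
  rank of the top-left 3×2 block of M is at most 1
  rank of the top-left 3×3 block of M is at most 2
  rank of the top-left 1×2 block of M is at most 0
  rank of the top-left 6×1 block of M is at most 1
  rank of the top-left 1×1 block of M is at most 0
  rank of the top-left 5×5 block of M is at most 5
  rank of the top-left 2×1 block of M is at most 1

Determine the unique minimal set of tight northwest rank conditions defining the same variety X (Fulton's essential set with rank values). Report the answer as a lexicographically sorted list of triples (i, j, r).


The tightest implied rank at each (i,j), from the 15 conditions:

  0 0 1 1 1 1
  1 1 2 2 2 2
  1 1 2 2 3 3
  1 2 3 3 4 4
  1 2 3 4 5 5
  1 2 3 4 5 6

reading off 1-entries of Δ²R: w = (3, 1, 5, 2, 4, 6).

ℓ(w)=4; the 3 essential cells (i,j,r):

[(1, 2, 0), (3, 2, 1), (3, 4, 2)]


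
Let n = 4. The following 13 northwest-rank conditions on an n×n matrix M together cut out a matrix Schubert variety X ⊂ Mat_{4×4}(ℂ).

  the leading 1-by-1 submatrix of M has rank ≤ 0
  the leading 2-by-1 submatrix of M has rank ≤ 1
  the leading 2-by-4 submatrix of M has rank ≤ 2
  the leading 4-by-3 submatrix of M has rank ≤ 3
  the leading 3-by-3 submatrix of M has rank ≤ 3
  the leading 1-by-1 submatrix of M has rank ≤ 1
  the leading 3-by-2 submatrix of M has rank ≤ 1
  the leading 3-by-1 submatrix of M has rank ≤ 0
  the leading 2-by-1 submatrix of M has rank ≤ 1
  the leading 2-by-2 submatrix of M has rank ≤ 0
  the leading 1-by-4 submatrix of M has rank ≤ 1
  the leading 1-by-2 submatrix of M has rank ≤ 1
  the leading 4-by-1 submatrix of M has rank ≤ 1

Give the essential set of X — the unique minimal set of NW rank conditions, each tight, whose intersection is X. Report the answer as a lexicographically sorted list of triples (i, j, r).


Recovering R(i,j) via the rank-extension bound from the 13 conditions:

  row 1: 0 | 0 | 1 | 1
  row 2: 0 | 0 | 1 | 2
  row 3: 0 | 1 | 2 | 3
  row 4: 1 | 2 | 3 | 4

the unique w with this rank table is (3, 4, 2, 1).

2 SE-corners of the 5-cell Rothe diagram give Ess(w):

[(2, 2, 0), (3, 1, 0)]


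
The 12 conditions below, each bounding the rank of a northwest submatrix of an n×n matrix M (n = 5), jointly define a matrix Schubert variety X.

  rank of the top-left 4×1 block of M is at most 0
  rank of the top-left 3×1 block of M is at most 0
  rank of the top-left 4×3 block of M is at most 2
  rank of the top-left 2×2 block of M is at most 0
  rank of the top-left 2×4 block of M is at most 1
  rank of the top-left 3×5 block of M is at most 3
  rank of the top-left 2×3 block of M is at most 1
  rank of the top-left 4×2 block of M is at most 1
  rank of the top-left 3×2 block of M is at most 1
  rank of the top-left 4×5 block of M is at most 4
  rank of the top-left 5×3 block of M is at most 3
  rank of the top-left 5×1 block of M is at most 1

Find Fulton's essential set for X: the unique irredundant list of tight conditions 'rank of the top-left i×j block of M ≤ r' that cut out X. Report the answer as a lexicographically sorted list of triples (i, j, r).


Recovering R(i,j) via the rank-extension bound from the 12 conditions:

  R[1]: 0  0  1  1  1
  R[2]: 0  0  1  1  2
  R[3]: 0  1  2  2  3
  R[4]: 0  1  2  3  4
  R[5]: 1  2  3  4  5

hence w(1..5) = (3, 5, 2, 4, 1).

ℓ(w)=7; the 3 essential cells (i,j,r):

[(2, 2, 0), (2, 4, 1), (4, 1, 0)]


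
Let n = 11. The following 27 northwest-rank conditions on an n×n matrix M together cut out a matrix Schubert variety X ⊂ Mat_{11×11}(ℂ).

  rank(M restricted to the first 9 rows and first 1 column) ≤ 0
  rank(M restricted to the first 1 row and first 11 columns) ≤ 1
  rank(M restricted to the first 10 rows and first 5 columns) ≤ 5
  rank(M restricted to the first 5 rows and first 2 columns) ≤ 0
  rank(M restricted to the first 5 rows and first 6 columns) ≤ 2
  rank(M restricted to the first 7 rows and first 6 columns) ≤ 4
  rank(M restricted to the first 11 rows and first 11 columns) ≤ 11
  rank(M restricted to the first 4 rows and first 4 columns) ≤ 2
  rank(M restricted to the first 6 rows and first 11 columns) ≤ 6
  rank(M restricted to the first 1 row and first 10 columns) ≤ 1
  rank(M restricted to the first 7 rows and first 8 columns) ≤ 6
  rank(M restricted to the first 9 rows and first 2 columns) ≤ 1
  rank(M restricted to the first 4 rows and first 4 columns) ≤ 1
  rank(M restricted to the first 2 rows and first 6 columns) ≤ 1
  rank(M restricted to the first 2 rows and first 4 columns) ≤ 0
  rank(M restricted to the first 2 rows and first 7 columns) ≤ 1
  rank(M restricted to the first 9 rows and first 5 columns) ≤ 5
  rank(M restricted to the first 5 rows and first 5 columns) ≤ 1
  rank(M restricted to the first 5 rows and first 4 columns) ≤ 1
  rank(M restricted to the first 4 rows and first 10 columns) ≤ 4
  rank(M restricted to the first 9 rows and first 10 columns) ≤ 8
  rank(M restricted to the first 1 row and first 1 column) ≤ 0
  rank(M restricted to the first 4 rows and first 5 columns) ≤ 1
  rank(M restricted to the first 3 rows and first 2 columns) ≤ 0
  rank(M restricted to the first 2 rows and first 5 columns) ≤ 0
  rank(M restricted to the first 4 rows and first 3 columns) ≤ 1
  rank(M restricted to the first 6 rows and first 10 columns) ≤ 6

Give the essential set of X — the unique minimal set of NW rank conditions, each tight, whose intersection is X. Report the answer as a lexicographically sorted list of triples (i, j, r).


Recovering R(i,j) via the rank-extension bound from the 27 conditions:

  row 1: 0  0  0  0  0  1  1  1  1  1  1
  row 2: 0  0  0  0  0  1  1  2  2  2  2
  row 3: 0  0  1  1  1  2  2  3  3  3  3
  row 4: 0  0  1  1  1  2  3  4  4  4  4
  row 5: 0  0  1  1  1  2  3  4  5  5  5
  row 6: 0  1  2  2  2  3  4  5  6  6  6
  row 7: 0  1  2  3  3  4  5  6  7  7  7
  row 8: 0  1  2  3  4  5  6  7  8  8  8
  row 9: 0  1  2  3  4  5  6  7  8  8  9
  row 10: 1  2  3  4  5  6  7  8  9  9  10
  row 11: 1  2  3  4  5  6  7  8  9  10  11

hence w(1..11) = (6, 8, 3, 7, 9, 2, 4, 5, 11, 1, 10).

D(w) has 26 cells with 6 SE-corners; essential set:

[(2, 5, 0), (2, 7, 1), (5, 2, 0), (5, 5, 1), (9, 1, 0), (9, 10, 8)]


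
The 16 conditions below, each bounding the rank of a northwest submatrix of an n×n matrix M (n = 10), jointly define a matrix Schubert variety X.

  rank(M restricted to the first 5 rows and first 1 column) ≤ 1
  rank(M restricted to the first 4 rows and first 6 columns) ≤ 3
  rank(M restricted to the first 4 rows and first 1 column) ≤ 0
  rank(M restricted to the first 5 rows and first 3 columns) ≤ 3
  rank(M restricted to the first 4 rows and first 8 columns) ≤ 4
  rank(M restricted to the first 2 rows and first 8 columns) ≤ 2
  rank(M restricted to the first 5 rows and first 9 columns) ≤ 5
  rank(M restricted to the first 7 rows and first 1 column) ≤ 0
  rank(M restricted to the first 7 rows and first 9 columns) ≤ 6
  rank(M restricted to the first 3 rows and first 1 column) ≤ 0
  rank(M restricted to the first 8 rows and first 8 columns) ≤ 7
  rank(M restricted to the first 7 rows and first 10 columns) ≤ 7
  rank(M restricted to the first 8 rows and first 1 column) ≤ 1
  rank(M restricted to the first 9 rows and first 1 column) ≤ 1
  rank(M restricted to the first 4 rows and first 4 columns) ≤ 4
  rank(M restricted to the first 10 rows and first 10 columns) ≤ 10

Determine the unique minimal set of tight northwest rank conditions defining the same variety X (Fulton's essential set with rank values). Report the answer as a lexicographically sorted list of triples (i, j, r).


Rank table r_w(10×10) implied by the 16 constraints:

  0 | 1 | 1 | 1 | 1 | 1 | 1 | 1 | 1 | 1
  0 | 1 | 2 | 2 | 2 | 2 | 2 | 2 | 2 | 2
  0 | 1 | 2 | 3 | 3 | 3 | 3 | 3 | 3 | 3
  0 | 1 | 2 | 3 | 3 | 3 | 4 | 4 | 4 | 4
  0 | 1 | 2 | 3 | 4 | 4 | 5 | 5 | 5 | 5
  0 | 1 | 2 | 3 | 4 | 5 | 6 | 6 | 6 | 6
  0 | 1 | 2 | 3 | 4 | 5 | 6 | 6 | 6 | 7
  1 | 2 | 3 | 4 | 5 | 6 | 7 | 7 | 7 | 8
  1 | 2 | 3 | 4 | 5 | 6 | 7 | 8 | 8 | 9
  1 | 2 | 3 | 4 | 5 | 6 | 7 | 8 | 9 | 10

so w = (2, 3, 4, 7, 5, 6, 10, 1, 8, 9).

|D(w)|=11, |Ess(w)|=3:

[(4, 6, 3), (7, 1, 0), (7, 9, 6)]


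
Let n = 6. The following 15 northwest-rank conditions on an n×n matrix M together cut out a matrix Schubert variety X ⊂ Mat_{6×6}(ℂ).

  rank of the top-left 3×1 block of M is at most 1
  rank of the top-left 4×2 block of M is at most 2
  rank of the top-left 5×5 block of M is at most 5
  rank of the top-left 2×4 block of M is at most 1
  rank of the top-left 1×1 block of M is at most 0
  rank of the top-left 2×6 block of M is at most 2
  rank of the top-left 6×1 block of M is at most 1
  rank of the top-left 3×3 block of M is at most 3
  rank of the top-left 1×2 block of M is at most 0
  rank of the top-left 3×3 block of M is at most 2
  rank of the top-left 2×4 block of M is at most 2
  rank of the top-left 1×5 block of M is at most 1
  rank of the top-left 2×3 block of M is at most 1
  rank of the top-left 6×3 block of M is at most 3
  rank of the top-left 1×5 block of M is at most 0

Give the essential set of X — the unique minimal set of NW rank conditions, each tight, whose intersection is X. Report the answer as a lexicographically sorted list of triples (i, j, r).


Computing R[i][j] = min implied NW-rank bound (n=6, 15 conditions):

  i=1: 0 0 0 0 0 1
  i=2: 1 1 1 1 1 2
  i=3: 1 2 2 2 2 3
  i=4: 1 2 3 3 3 4
  i=5: 1 2 3 4 4 5
  i=6: 1 2 3 4 5 6

the unique w with this rank table is (6, 1, 2, 3, 4, 5).

Fulton essential set (1 of the 5 Rothe cells):

[(1, 5, 0)]


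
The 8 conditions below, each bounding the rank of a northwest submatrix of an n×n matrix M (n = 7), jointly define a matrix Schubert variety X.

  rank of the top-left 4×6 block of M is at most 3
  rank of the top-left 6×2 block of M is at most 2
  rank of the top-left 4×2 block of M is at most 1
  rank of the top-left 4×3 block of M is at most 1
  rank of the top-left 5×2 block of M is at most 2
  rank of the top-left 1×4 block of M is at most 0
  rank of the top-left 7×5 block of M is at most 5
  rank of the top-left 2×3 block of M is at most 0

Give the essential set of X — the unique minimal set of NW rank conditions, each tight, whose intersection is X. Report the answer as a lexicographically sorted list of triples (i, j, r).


Computing R[i][j] = min implied NW-rank bound (n=7, 8 conditions):

  i=1: 0  0  0  0  1  1  1
  i=2: 0  0  0  1  2  2  2
  i=3: 1  1  1  2  3  3  3
  i=4: 1  1  1  2  3  3  4
  i=5: 1  2  2  3  4  4  5
  i=6: 1  2  3  4  5  5  6
  i=7: 1  2  3  4  5  6  7

so w = (5, 4, 1, 7, 2, 3, 6).

|D(w)|=10, |Ess(w)|=4:

[(1, 4, 0), (2, 3, 0), (4, 3, 1), (4, 6, 3)]


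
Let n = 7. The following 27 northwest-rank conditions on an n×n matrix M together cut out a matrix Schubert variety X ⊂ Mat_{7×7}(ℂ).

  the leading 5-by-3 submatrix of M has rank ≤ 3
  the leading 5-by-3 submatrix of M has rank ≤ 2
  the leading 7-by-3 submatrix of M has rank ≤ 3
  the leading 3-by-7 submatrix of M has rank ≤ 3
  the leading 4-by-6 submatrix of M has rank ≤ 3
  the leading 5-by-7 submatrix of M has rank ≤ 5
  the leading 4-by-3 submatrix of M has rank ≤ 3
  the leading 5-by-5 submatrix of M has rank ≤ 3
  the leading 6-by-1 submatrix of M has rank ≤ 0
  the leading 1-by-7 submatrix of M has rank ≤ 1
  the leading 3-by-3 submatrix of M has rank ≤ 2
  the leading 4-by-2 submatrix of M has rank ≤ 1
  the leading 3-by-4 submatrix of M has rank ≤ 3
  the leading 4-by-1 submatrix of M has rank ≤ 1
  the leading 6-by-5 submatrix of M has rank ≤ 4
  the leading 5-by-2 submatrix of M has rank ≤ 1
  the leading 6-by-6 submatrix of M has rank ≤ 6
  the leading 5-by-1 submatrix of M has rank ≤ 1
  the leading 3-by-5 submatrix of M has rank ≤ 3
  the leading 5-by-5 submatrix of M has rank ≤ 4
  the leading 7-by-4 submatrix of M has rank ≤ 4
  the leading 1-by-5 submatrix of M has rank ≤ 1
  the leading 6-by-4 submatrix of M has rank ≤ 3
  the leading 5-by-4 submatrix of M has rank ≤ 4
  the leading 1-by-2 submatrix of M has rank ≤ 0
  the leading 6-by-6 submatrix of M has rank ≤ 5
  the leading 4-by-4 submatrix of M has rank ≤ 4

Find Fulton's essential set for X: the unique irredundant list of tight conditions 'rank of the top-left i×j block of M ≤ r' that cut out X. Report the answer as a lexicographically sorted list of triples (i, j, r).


Recovering R(i,j) via the rank-extension bound from the 27 conditions:

  i=1: 0, 0, 1, 1, 1, 1, 1
  i=2: 0, 1, 2, 2, 2, 2, 2
  i=3: 0, 1, 2, 3, 3, 3, 3
  i=4: 0, 1, 2, 3, 3, 3, 4
  i=5: 0, 1, 2, 3, 3, 4, 5
  i=6: 0, 1, 2, 3, 4, 5, 6
  i=7: 1, 2, 3, 4, 5, 6, 7

second differences of R give the permutation w = (3, 2, 4, 7, 6, 5, 1).

ℓ(w)=10; the 4 essential cells (i,j,r):

[(1, 2, 0), (4, 6, 3), (5, 5, 3), (6, 1, 0)]


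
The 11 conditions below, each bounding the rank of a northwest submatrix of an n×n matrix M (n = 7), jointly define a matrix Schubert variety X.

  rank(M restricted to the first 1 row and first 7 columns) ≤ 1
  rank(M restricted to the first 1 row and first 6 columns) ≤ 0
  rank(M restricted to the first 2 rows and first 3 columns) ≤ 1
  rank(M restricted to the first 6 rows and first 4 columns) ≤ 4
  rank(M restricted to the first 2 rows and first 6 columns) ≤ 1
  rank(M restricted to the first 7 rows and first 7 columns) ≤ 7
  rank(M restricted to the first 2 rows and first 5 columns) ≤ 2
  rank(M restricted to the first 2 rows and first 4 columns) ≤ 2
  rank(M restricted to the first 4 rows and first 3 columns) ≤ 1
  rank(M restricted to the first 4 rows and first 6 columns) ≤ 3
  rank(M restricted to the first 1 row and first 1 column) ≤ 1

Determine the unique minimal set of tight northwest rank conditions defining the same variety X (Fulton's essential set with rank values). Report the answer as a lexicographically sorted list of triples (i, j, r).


Reconstructing r_w from the 11 given conditions:

  i=1: 0, 0, 0, 0, 0, 0, 1
  i=2: 1, 1, 1, 1, 1, 1, 2
  i=3: 1, 1, 1, 2, 2, 2, 3
  i=4: 1, 1, 1, 2, 3, 3, 4
  i=5: 1, 2, 2, 3, 4, 4, 5
  i=6: 1, 2, 3, 4, 5, 5, 6
  i=7: 1, 2, 3, 4, 5, 6, 7

reading off 1-entries of Δ²R: w = (7, 1, 4, 5, 2, 3, 6).

2 SE-corners of the 10-cell Rothe diagram give Ess(w):

[(1, 6, 0), (4, 3, 1)]


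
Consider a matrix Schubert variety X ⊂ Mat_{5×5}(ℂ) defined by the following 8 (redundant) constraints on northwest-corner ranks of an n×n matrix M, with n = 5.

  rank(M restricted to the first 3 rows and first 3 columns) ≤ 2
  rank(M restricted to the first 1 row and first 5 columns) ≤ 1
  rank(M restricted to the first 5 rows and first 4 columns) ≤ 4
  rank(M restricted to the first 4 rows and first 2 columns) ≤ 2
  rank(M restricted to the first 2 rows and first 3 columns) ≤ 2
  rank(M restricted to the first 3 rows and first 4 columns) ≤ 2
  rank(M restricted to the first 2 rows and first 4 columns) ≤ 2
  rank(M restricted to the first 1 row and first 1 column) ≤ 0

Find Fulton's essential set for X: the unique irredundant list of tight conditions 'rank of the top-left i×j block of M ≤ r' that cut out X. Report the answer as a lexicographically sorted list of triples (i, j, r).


Propagating the 8 rank bounds to every northwest block:

  R[1]: 0 | 1 | 1 | 1 | 1
  R[2]: 1 | 2 | 2 | 2 | 2
  R[3]: 1 | 2 | 2 | 2 | 3
  R[4]: 1 | 2 | 3 | 3 | 4
  R[5]: 1 | 2 | 3 | 4 | 5

so w = (2, 1, 5, 3, 4).

|D(w)|=3, |Ess(w)|=2:

[(1, 1, 0), (3, 4, 2)]


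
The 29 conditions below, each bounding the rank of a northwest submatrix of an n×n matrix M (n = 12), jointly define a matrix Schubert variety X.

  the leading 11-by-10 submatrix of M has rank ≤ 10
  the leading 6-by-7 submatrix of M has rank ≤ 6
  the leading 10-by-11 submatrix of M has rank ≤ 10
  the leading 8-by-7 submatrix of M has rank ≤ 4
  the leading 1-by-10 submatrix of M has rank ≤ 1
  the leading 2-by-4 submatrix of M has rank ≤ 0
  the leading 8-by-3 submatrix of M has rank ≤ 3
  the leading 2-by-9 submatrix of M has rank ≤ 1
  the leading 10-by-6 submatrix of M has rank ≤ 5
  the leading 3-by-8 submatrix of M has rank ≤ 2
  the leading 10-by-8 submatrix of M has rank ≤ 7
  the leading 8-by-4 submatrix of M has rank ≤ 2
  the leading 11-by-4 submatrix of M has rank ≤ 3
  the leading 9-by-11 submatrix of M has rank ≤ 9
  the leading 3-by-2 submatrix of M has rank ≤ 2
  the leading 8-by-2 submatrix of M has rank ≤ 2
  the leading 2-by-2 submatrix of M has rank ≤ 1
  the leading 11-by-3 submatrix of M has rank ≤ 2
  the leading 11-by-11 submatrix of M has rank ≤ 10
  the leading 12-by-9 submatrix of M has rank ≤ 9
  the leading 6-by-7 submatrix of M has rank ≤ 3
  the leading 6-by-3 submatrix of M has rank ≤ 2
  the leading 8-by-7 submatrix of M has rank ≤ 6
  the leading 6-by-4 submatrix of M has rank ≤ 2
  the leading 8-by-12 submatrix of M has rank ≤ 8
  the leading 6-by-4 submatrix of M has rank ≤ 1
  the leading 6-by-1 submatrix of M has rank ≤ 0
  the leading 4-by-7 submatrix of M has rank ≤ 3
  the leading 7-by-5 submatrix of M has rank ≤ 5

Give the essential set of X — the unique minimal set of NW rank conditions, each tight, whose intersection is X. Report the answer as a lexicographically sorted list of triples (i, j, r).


Propagating the 29 rank bounds to every northwest block:

  0 0 0 0 1 1 1 1 1 1 1 1
  0 0 0 0 1 1 1 1 1 2 2 2
  0 1 1 1 2 2 2 2 2 3 3 3
  0 1 1 1 2 3 3 3 3 4 4 4
  0 1 1 1 2 3 3 4 4 5 5 5
  0 1 1 1 2 3 3 4 5 6 6 6
  1 2 2 2 3 4 4 5 6 7 7 7
  1 2 2 2 3 4 4 5 6 7 8 8
  1 2 2 3 4 5 5 6 7 8 9 9
  1 2 2 3 4 5 6 7 8 9 10 10
  1 2 2 3 4 5 6 7 8 9 10 11
  1 2 3 4 5 6 7 8 9 10 11 12

reading off 1-entries of Δ²R: w = (5, 10, 2, 6, 8, 9, 1, 11, 4, 7, 12, 3).

D(w) has 30 cells with 8 SE-corners; essential set:

[(2, 4, 0), (2, 9, 1), (6, 1, 0), (6, 4, 1), (6, 7, 3), (8, 4, 2), (8, 7, 4), (11, 3, 2)]


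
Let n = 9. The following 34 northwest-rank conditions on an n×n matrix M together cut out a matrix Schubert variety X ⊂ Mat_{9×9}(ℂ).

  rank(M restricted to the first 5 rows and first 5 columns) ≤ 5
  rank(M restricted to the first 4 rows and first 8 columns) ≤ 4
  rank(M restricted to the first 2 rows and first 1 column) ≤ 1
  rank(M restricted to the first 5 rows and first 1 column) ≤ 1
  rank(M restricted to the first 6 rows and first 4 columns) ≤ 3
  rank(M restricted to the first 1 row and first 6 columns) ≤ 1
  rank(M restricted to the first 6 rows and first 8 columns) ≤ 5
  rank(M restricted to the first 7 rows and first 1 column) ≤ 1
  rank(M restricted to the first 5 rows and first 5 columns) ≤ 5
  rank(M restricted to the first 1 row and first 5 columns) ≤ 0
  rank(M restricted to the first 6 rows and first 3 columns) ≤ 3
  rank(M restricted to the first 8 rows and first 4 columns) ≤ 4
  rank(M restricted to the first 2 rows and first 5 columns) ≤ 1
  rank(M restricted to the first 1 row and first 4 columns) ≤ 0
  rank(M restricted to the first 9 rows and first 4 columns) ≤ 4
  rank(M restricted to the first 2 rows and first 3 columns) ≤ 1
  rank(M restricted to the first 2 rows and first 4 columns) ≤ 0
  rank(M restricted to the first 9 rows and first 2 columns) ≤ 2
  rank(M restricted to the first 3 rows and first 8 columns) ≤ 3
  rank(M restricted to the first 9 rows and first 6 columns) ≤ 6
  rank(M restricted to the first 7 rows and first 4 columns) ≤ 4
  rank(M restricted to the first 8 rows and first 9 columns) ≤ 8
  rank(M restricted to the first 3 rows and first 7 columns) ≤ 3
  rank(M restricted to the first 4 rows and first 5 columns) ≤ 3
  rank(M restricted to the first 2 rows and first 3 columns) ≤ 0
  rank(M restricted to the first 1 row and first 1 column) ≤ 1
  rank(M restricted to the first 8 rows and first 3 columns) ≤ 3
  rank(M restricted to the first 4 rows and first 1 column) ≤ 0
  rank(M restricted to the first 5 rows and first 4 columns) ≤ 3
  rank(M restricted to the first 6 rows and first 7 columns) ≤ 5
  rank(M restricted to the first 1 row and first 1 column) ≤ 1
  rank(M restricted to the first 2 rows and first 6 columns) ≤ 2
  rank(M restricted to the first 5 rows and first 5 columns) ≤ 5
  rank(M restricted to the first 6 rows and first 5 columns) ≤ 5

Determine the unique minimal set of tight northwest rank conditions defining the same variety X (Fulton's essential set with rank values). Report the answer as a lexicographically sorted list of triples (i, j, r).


Rank table r_w(9×9) implied by the 34 constraints:

  i=1: 0 | 0 | 0 | 0 | 0 | 1 | 1 | 1 | 1
  i=2: 0 | 0 | 0 | 0 | 1 | 2 | 2 | 2 | 2
  i=3: 0 | 1 | 1 | 1 | 2 | 3 | 3 | 3 | 3
  i=4: 0 | 1 | 2 | 2 | 3 | 4 | 4 | 4 | 4
  i=5: 1 | 2 | 3 | 3 | 4 | 5 | 5 | 5 | 5
  i=6: 1 | 2 | 3 | 3 | 4 | 5 | 5 | 5 | 6
  i=7: 1 | 2 | 3 | 4 | 5 | 6 | 6 | 6 | 7
  i=8: 1 | 2 | 3 | 4 | 5 | 6 | 7 | 7 | 8
  i=9: 1 | 2 | 3 | 4 | 5 | 6 | 7 | 8 | 9

so w = (6, 5, 2, 3, 1, 9, 4, 7, 8).

5 SE-corners of the 14-cell Rothe diagram give Ess(w):

[(1, 5, 0), (2, 4, 0), (4, 1, 0), (6, 4, 3), (6, 8, 5)]
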